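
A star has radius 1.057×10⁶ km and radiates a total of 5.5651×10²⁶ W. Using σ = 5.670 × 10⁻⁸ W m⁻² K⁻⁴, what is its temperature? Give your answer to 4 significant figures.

T ≈ 5142 K

Surface area A = 4πR² = 4π(1.057×10⁹ m)² = 1.40398×10¹⁹ m².
P = σAT⁴ ⇒ T = (P/(σA))^(1/4) = (5.5651×10²⁶/(5.670×10⁻⁸×1.40398×10¹⁹))^(1/4) = 5142 K.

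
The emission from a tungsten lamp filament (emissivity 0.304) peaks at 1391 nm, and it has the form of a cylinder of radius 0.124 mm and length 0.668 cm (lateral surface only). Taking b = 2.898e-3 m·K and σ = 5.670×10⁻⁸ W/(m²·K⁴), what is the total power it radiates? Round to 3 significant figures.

Wien's law: T = b/λ_max = 2.898×10⁻³/1.391×10⁻⁶ = 2083.39 K.
Lateral area A = 2πrL = 2π×1.24×10⁻⁴×6.68×10⁻³ = 5.20449×10⁻⁶ m².
Then P = εσAT⁴ = 0.304×5.670×10⁻⁸×5.20449×10⁻⁶×(2083.39)⁴ = 1.69 W.

P ≈ 1.69 W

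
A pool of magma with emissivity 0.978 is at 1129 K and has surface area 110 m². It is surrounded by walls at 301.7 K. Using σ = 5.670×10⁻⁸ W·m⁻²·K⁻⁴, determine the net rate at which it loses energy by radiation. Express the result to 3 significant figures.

Area A = 110 m².
Net radiated power P_net = εσA(T⁴ − T₀⁴) = 0.978×5.670×10⁻⁸×110×(1129⁴ − 301.7⁴).
T⁴ − T₀⁴ = 1.62471×10¹² − 8.28517×10⁹ = 1.61642×10¹² K⁴, so P_net = 9.86×10⁶ W.

Net loss ≈ 9.86×10⁶ W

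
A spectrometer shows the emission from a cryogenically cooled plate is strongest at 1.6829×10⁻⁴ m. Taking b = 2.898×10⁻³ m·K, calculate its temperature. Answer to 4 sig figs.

T ≈ 17.22 K

Wien's law gives T = b/λ_max = (2.898×10⁻³ m·K)/(1.6829×10⁻⁴ m) = 17.22 K.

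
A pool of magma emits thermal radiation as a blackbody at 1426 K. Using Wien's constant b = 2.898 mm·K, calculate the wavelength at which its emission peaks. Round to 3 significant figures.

λ_max ≈ 2.03×10³ nm

Wien's displacement law: λ_max = b/T = (2.898×10⁻³ m·K)/(1426 K) = 2.032×10⁻⁶ m.
That is 2.03×10³ nm, in the infrared range.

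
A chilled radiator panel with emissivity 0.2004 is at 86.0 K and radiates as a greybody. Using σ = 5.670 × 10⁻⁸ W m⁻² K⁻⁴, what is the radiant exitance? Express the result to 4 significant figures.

Stefan–Boltzmann: I = εσT⁴ = 0.2004 × 5.670×10⁻⁸ × (86.0)⁴ = 0.6215 W/m².

I ≈ 0.6215 W/m²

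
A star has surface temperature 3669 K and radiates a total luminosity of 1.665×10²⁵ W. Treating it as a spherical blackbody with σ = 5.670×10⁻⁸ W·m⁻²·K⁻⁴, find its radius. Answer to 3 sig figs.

L = 4πR²σT⁴ ⇒ R = √(L/(4πσT⁴)).
σT⁴ = 1.02748×10⁷ W/m², so R = √(1.665×10²⁵/(4π×1.02748×10⁷)) = 3.59×10⁸ m.

R ≈ 3.59×10⁸ m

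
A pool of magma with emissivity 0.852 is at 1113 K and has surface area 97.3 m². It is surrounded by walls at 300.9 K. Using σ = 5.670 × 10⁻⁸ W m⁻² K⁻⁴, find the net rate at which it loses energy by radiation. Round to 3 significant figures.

Area A = 97.3 m².
Net radiated power P_net = εσA(T⁴ − T₀⁴) = 0.852×5.670×10⁻⁸×97.3×(1113⁴ − 300.9⁴).
T⁴ − T₀⁴ = 1.53455×10¹² − 8.19764×10⁹ = 1.52635×10¹² K⁴, so P_net = 7.17×10⁶ W.

Net loss ≈ 7.17×10⁶ W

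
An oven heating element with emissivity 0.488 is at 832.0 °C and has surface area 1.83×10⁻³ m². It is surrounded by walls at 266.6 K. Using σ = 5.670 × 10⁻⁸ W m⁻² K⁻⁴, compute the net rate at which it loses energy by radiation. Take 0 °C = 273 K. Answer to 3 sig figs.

Net loss ≈ 75.2 W

T = 832.0 °C + 273 = 1105.0 K.
Area A = 1.83×10⁻³ m².
Net radiated power P_net = εσA(T⁴ − T₀⁴) = 0.488×5.670×10⁻⁸×1.83×10⁻³×(1105.0⁴ − 266.6⁴).
T⁴ − T₀⁴ = 1.49090×10¹² − 5.05174×10⁹ = 1.48585×10¹² K⁴, so P_net = 75.2 W.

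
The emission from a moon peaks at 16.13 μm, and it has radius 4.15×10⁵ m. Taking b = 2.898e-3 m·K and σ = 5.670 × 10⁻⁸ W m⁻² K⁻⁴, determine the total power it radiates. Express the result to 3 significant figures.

Wien's law: T = b/λ_max = 2.898×10⁻³/1.613×10⁻⁵ = 179.665 K.
Surface area A = 4πR² = 4π(4.15×10⁵ m)² = 2.16424×10¹² m².
Then P = σAT⁴ = 5.670×10⁻⁸×2.16424×10¹²×(179.665)⁴ = 1.28×10¹⁴ W.

P ≈ 1.28×10¹⁴ W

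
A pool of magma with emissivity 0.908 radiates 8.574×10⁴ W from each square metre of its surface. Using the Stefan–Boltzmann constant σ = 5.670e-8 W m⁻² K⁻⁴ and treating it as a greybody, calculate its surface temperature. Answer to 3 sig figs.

T ≈ 1.14×10³ K

I = εσT⁴, so T = (I/εσ)^(1/4) = (8.574×10⁴/(0.908×5.670×10⁻⁸))^(1/4) = 1.14×10³ K.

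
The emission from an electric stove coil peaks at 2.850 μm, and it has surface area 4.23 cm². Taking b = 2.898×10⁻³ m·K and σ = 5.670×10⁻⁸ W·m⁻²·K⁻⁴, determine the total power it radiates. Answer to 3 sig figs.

Wien's law: T = b/λ_max = 2.898×10⁻³/2.850×10⁻⁶ = 1016.84 K.
Area A = 4.23 cm² = 4.23×10⁻⁴ m².
Then P = σAT⁴ = 5.670×10⁻⁸×4.23×10⁻⁴×(1016.84)⁴ = 25.6 W.

P ≈ 25.6 W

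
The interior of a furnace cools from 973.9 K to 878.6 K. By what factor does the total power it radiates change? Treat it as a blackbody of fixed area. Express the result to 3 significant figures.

P₂/P₁ ≈ 0.662

P ∝ T⁴, so P₂/P₁ = (T₂/T₁)⁴ = (878.6/973.9)⁴ = (0.902146)⁴ = 0.662.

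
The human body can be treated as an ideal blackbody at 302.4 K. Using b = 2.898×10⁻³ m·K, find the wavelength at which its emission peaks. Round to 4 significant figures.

Wien's displacement law: λ_max = b/T = (2.898×10⁻³ m·K)/(302.4 K) = 9.5833×10⁻⁶ m.
That is 9.583 μm, in the infrared range.

λ_max ≈ 9.583 μm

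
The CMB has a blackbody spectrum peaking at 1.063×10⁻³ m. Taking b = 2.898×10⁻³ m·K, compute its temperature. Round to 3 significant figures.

T ≈ 2.73 K

Wien's law gives T = b/λ_max = (2.898×10⁻³ m·K)/(1.063×10⁻³ m) = 2.73 K.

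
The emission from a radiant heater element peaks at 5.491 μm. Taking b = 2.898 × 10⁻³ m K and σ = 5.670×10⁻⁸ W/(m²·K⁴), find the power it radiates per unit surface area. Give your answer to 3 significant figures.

Wien's law: T = b/λ_max = 2.898×10⁻³/5.491×10⁻⁶ = 527.773 K.
Then I = σT⁴ = 5.670×10⁻⁸×(527.773)⁴ = 4.40×10³ W/m².

I ≈ 4.40×10³ W/m²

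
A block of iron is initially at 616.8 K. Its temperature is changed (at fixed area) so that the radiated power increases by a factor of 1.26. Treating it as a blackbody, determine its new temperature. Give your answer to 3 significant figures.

P ∝ T⁴, so T₂/T₁ = (P₂/P₁)^(1/4) = (1.26)^(1/4) = 1.05948.
T₂ = 616.8 × 1.05948 = 653 K.

T₂ ≈ 653 K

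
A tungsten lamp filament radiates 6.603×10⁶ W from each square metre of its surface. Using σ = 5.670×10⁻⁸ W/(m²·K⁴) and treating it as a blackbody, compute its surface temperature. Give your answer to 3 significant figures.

T ≈ 3.29×10³ K

I = σT⁴, so T = (I/σ)^(1/4) = (6.603×10⁶/(5.670×10⁻⁸))^(1/4) = 3.29×10³ K.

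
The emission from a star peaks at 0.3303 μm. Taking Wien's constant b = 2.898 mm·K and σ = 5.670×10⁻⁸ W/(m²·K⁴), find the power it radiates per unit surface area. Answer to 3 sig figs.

Wien's law: T = b/λ_max = 2.898×10⁻³/3.303×10⁻⁷ = 8773.84 K.
Then I = σT⁴ = 5.670×10⁻⁸×(8773.84)⁴ = 3.36×10⁸ W/m².

I ≈ 3.36×10⁸ W/m²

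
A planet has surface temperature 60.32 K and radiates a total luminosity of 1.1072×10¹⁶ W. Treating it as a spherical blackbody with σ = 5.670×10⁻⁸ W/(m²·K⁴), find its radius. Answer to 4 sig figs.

R ≈ 3.426×10⁷ m

L = 4πR²σT⁴ ⇒ R = √(L/(4πσT⁴)).
σT⁴ = 0.750634 W/m², so R = √(1.1072×10¹⁶/(4π×0.750634)) = 3.426×10⁷ m.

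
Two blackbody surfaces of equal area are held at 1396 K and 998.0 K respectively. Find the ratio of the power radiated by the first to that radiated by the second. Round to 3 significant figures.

With equal areas, P₁/P₂ = (T₁/T₂)⁴ = (1396/998.0)⁴ = 3.83.

P₁/P₂ ≈ 3.83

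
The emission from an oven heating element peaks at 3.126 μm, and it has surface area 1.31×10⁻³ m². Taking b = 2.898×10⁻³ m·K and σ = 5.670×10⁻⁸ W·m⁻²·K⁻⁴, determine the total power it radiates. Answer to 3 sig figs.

Wien's law: T = b/λ_max = 2.898×10⁻³/3.126×10⁻⁶ = 927.063 K.
Area A = 1.31×10⁻³ m².
Then P = σAT⁴ = 5.670×10⁻⁸×1.31×10⁻³×(927.063)⁴ = 54.9 W.

P ≈ 54.9 W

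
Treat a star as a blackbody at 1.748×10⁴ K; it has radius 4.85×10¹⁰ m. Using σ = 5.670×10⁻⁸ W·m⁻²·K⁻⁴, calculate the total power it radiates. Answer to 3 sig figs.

P ≈ 1.56×10³² W

Surface area A = 4πR² = 4π(4.85×10¹⁰ m)² = 2.95592×10²² m².
P = σAT⁴ = 5.670×10⁻⁸ × 2.95592×10²² × (1.748×10⁴)⁴ = 1.56×10³² W.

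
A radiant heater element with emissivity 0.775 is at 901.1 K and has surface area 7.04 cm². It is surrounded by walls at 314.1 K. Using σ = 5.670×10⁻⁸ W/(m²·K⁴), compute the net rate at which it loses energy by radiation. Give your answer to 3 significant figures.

Net loss ≈ 20.1 W

Area A = 7.04 cm² = 7.04×10⁻⁴ m².
Net radiated power P_net = εσA(T⁴ − T₀⁴) = 0.775×5.670×10⁻⁸×7.04×10⁻⁴×(901.1⁴ − 314.1⁴).
T⁴ − T₀⁴ = 6.59313×10¹¹ − 9.73356×10⁹ = 6.49579×10¹¹ K⁴, so P_net = 20.1 W.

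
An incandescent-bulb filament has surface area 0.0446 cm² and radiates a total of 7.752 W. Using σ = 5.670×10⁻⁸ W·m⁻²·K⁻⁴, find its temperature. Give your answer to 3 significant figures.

T ≈ 2.35×10³ K

Area A = 0.0446 cm² = 4.46×10⁻⁶ m².
P = σAT⁴ ⇒ T = (P/(σA))^(1/4) = (7.752/(5.670×10⁻⁸×4.46×10⁻⁶))^(1/4) = 2.35×10³ K.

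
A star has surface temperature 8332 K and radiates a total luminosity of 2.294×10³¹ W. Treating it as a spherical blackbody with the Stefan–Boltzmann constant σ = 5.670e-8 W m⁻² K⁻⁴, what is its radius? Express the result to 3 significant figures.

L = 4πR²σT⁴ ⇒ R = √(L/(4πσT⁴)).
σT⁴ = 2.73263×10⁸ W/m², so R = √(2.294×10³¹/(4π×2.73263×10⁸)) = 8.17×10¹⁰ m.

R ≈ 8.17×10¹⁰ m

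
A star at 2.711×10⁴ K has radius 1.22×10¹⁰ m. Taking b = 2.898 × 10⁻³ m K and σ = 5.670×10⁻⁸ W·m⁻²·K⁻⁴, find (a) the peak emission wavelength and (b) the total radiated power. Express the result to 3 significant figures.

λ_max ≈ 107 nm; P ≈ 5.73×10³¹ W

(a) λ_max = b/T = 2.898×10⁻³/2.711×10⁴ = 1.069×10⁻⁷ m = 107 nm.
Surface area A = 4πR² = 4π(1.22×10¹⁰ m)² = 1.87038×10²¹ m².
(b) P = σAT⁴ = 5.670×10⁻⁸×1.87038×10²¹×(2.711×10⁴)⁴ = 5.73×10³¹ W.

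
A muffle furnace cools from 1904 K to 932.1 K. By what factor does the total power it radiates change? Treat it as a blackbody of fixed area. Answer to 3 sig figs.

P₂/P₁ ≈ 0.0574

P ∝ T⁴, so P₂/P₁ = (T₂/T₁)⁴ = (932.1/1904)⁴ = (0.489548)⁴ = 0.0574.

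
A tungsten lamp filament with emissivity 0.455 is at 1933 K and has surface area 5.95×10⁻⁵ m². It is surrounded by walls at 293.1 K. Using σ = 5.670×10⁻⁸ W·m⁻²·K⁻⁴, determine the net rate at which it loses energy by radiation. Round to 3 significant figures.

Net loss ≈ 21.4 W

Area A = 5.95×10⁻⁵ m².
Net radiated power P_net = εσA(T⁴ − T₀⁴) = 0.455×5.670×10⁻⁸×5.95×10⁻⁵×(1933⁴ − 293.1⁴).
T⁴ − T₀⁴ = 1.39614×10¹³ − 7.38012×10⁹ = 1.39540×10¹³ K⁴, so P_net = 21.4 W.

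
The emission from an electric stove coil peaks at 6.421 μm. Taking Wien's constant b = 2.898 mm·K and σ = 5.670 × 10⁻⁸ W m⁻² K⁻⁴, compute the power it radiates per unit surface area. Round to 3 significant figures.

Wien's law: T = b/λ_max = 2.898×10⁻³/6.421×10⁻⁶ = 451.332 K.
Then I = σT⁴ = 5.670×10⁻⁸×(451.332)⁴ = 2.35×10³ W/m².

I ≈ 2.35×10³ W/m²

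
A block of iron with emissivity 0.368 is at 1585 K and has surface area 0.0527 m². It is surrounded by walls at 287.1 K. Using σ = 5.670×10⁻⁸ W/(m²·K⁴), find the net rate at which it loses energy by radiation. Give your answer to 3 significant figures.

Area A = 0.0527 m².
Net radiated power P_net = εσA(T⁴ − T₀⁴) = 0.368×5.670×10⁻⁸×0.0527×(1585⁴ − 287.1⁴).
T⁴ − T₀⁴ = 6.31127×10¹² − 6.79411×10⁹ = 6.30448×10¹² K⁴, so P_net = 6.93×10³ W.

Net loss ≈ 6.93×10³ W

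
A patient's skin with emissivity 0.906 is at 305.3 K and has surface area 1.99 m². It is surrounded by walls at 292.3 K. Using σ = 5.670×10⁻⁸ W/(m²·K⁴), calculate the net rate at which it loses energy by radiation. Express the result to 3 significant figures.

Net loss ≈ 142 W

Area A = 1.99 m².
Net radiated power P_net = εσA(T⁴ − T₀⁴) = 0.906×5.670×10⁻⁸×1.99×(305.3⁴ − 292.3⁴).
T⁴ − T₀⁴ = 8.68775×10⁹ − 7.29987×10⁹ = 1.38788×10⁹ K⁴, so P_net = 142 W.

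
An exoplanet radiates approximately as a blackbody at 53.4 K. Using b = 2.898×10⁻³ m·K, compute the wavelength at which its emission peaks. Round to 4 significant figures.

λ_max ≈ 54.27 μm

Wien's displacement law: λ_max = b/T = (2.898×10⁻³ m·K)/(53.4 K) = 5.4270×10⁻⁵ m.
That is 54.27 μm, in the infrared range.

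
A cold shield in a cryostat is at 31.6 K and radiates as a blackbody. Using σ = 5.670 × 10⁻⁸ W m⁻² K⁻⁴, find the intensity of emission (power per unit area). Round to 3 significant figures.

Stefan–Boltzmann: I = σT⁴ = 5.670×10⁻⁸ × (31.6)⁴ = 0.0565 W/m².

I ≈ 0.0565 W/m²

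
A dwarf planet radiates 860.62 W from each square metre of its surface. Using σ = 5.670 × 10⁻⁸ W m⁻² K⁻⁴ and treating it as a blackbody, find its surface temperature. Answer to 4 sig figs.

T ≈ 351.0 K

I = σT⁴, so T = (I/σ)^(1/4) = (860.62/(5.670×10⁻⁸))^(1/4) = 351.0 K.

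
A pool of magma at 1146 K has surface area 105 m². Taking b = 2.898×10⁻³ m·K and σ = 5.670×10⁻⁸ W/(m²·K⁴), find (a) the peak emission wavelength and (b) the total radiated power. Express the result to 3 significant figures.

(a) λ_max = b/T = 2.898×10⁻³/1146 = 2.529×10⁻⁶ m = 2.53×10³ nm.
Area A = 105 m².
(b) P = σAT⁴ = 5.670×10⁻⁸×105×(1146)⁴ = 1.03×10⁷ W.

λ_max ≈ 2.53×10³ nm; P ≈ 1.03×10⁷ W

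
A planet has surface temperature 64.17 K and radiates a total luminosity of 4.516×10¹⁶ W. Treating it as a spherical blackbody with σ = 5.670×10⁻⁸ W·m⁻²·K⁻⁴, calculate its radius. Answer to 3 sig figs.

L = 4πR²σT⁴ ⇒ R = √(L/(4πσT⁴)).
σT⁴ = 0.961416 W/m², so R = √(4.516×10¹⁶/(4π×0.961416)) = 6.11×10⁷ m.

R ≈ 6.11×10⁷ m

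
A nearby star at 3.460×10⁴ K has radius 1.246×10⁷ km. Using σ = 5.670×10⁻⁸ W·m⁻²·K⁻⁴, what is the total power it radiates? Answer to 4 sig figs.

P ≈ 1.585×10³² W

Surface area A = 4πR² = 4π(1.246×10¹⁰ m)² = 1.95095×10²¹ m².
P = σAT⁴ = 5.670×10⁻⁸ × 1.95095×10²¹ × (3.460×10⁴)⁴ = 1.585×10³² W.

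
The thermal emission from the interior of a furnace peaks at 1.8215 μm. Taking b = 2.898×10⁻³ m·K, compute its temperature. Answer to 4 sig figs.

Wien's law gives T = b/λ_max = (2.898×10⁻³ m·K)/(1.8215×10⁻⁶ m) = 1591 K.

T ≈ 1591 K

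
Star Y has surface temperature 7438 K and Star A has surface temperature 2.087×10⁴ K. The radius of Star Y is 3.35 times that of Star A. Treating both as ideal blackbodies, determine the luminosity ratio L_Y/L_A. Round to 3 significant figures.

L_Y/L_A ≈ 0.181

L ∝ R²T⁴, so L_Y/L_A = (R_Y/R_A)²(T_Y/T_A)⁴ = (3.35)² × (7438/2.087×10⁴)⁴ = 11.2225 × 0.0161337 = 0.181.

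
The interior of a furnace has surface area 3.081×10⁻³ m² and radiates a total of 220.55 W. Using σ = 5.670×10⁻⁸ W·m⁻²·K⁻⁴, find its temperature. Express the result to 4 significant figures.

T ≈ 1060 K

Area A = 3.081×10⁻³ m².
P = σAT⁴ ⇒ T = (P/(σA))^(1/4) = (220.55/(5.670×10⁻⁸×3.081×10⁻³))^(1/4) = 1060 K.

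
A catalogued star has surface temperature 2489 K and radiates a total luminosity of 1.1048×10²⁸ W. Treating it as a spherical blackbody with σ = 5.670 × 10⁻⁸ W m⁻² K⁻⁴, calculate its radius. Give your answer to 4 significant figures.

R ≈ 2.010×10¹⁰ m

L = 4πR²σT⁴ ⇒ R = √(L/(4πσT⁴)).
σT⁴ = 2.17612×10⁶ W/m², so R = √(1.1048×10²⁸/(4π×2.17612×10⁶)) = 2.010×10¹⁰ m.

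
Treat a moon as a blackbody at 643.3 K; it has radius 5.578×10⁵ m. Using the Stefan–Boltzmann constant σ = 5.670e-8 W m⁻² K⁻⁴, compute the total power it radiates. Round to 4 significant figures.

P ≈ 3.797×10¹⁶ W

Surface area A = 4πR² = 4π(5.578×10⁵ m)² = 3.90991×10¹² m².
P = σAT⁴ = 5.670×10⁻⁸ × 3.90991×10¹² × (643.3)⁴ = 3.797×10¹⁶ W.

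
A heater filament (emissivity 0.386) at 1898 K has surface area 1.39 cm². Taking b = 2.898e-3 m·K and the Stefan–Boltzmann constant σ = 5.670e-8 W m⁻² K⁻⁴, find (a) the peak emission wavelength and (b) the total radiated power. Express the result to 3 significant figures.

(a) λ_max = b/T = 2.898×10⁻³/1898 = 1.527×10⁻⁶ m = 1.53×10³ nm.
Area A = 1.39 cm² = 1.39×10⁻⁴ m².
(b) P = εσAT⁴ = 0.386×5.670×10⁻⁸×1.39×10⁻⁴×(1898)⁴ = 39.5 W.

λ_max ≈ 1.53×10³ nm; P ≈ 39.5 W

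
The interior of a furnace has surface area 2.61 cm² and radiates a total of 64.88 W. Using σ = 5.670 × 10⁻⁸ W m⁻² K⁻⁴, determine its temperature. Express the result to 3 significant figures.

T ≈ 1.45×10³ K

Area A = 2.61 cm² = 2.61×10⁻⁴ m².
P = σAT⁴ ⇒ T = (P/(σA))^(1/4) = (64.88/(5.670×10⁻⁸×2.61×10⁻⁴))^(1/4) = 1.45×10³ K.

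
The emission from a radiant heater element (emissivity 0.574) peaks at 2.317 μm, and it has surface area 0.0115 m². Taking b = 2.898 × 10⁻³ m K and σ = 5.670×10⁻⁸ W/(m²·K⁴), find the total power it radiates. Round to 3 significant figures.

Wien's law: T = b/λ_max = 2.898×10⁻³/2.317×10⁻⁶ = 1250.76 K.
Area A = 0.0115 m².
Then P = εσAT⁴ = 0.574×5.670×10⁻⁸×0.0115×(1250.76)⁴ = 916 W.

P ≈ 916 W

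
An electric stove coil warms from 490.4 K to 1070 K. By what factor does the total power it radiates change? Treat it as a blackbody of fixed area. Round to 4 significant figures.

P ∝ T⁴, so P₂/P₁ = (T₂/T₁)⁴ = (1070/490.4)⁴ = (2.18189)⁴ = 22.66.

P₂/P₁ ≈ 22.66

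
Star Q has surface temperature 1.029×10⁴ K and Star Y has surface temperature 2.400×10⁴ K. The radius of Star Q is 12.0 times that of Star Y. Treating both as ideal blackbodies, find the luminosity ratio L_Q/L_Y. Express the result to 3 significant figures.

L_Q/L_Y ≈ 4.87

L ∝ R²T⁴, so L_Q/L_Y = (R_Q/R_Y)²(T_Q/T_Y)⁴ = (12.0)² × (1.029×10⁴/2.400×10⁴)⁴ = 144 × 0.0337922 = 4.87.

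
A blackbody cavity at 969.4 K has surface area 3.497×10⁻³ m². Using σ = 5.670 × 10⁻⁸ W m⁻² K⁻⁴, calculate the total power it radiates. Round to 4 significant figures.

Area A = 3.497×10⁻³ m².
P = σAT⁴ = 5.670×10⁻⁸ × 3.497×10⁻³ × (969.4)⁴ = 175.1 W.

P ≈ 175.1 W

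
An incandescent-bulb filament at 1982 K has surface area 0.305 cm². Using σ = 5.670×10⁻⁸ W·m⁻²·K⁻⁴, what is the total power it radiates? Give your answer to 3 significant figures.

P ≈ 26.7 W

Area A = 0.305 cm² = 3.05×10⁻⁵ m².
P = σAT⁴ = 5.670×10⁻⁸ × 3.05×10⁻⁵ × (1982)⁴ = 26.7 W.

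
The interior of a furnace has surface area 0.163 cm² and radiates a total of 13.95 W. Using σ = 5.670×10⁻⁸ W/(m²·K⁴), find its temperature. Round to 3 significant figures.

Area A = 0.163 cm² = 1.63×10⁻⁵ m².
P = σAT⁴ ⇒ T = (P/(σA))^(1/4) = (13.95/(5.670×10⁻⁸×1.63×10⁻⁵))^(1/4) = 1.97×10³ K.

T ≈ 1.97×10³ K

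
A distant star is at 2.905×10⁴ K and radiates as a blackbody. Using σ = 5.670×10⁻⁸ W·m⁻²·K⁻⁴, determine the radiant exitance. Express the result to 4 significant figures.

I ≈ 4.038×10¹⁰ W/m²

Stefan–Boltzmann: I = σT⁴ = 5.670×10⁻⁸ × (2.905×10⁴)⁴ = 4.038×10¹⁰ W/m².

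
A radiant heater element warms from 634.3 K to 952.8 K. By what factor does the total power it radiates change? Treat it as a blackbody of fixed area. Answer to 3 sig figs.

P ∝ T⁴, so P₂/P₁ = (T₂/T₁)⁴ = (952.8/634.3)⁴ = (1.50213)⁴ = 5.09.

P₂/P₁ ≈ 5.09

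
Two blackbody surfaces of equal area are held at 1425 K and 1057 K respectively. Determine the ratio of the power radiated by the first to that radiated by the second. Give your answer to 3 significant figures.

With equal areas, P₁/P₂ = (T₁/T₂)⁴ = (1425/1057)⁴ = 3.30.

P₁/P₂ ≈ 3.30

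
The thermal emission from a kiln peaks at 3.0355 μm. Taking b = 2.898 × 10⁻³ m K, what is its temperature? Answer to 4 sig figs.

T ≈ 954.7 K

Wien's law gives T = b/λ_max = (2.898×10⁻³ m·K)/(3.0355×10⁻⁶ m) = 954.7 K.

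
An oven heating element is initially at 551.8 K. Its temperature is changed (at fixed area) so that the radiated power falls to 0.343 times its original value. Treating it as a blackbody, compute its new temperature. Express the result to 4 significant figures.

P ∝ T⁴, so T₂/T₁ = (P₂/P₁)^(1/4) = (0.343)^(1/4) = 0.765286.
T₂ = 551.8 × 0.765286 = 422.3 K.

T₂ ≈ 422.3 K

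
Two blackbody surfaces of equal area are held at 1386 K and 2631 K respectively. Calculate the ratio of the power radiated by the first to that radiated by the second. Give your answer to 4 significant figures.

With equal areas, P₁/P₂ = (T₁/T₂)⁴ = (1386/2631)⁴ = 0.07701.

P₁/P₂ ≈ 0.07701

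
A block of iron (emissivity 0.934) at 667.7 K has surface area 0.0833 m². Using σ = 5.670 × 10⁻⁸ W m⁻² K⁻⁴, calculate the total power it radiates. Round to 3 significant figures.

P ≈ 877 W

Area A = 0.0833 m².
P = εσAT⁴ = 0.934 × 5.670×10⁻⁸ × 0.0833 × (667.7)⁴ = 877 W.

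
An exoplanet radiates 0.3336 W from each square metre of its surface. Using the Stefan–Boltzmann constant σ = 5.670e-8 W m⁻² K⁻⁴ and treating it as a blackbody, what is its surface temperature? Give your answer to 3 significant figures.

T ≈ 49.3 K

I = σT⁴, so T = (I/σ)^(1/4) = (0.3336/(5.670×10⁻⁸))^(1/4) = 49.3 K.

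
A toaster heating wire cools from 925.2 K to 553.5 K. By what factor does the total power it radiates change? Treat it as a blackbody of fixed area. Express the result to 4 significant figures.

P₂/P₁ ≈ 0.1281

P ∝ T⁴, so P₂/P₁ = (T₂/T₁)⁴ = (553.5/925.2)⁴ = (0.598249)⁴ = 0.1281.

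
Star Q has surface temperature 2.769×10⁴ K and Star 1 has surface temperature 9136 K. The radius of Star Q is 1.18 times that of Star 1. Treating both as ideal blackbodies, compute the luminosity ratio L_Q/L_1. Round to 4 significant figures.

L ∝ R²T⁴, so L_Q/L_1 = (R_Q/R_1)²(T_Q/T_1)⁴ = (1.18)² × (2.769×10⁴/9136)⁴ = 1.3924 × 84.3854 = 117.5.

L_Q/L_1 ≈ 117.5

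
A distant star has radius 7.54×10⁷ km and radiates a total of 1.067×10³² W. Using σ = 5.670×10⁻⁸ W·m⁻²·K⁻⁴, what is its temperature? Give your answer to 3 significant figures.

T ≈ 1.27×10⁴ K

Surface area A = 4πR² = 4π(7.54×10¹⁰ m)² = 7.14418×10²² m².
P = σAT⁴ ⇒ T = (P/(σA))^(1/4) = (1.067×10³²/(5.670×10⁻⁸×7.14418×10²²))^(1/4) = 1.27×10⁴ K.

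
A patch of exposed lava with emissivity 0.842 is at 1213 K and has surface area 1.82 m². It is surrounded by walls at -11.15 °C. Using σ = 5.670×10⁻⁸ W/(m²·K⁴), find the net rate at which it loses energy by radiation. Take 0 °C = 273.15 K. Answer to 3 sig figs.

Surroundings: T = -11.15 °C + 273.15 = 262.00 K.
Area A = 1.82 m².
Net radiated power P_net = εσA(T⁴ − T₀⁴) = 0.842×5.670×10⁻⁸×1.82×(1213⁴ − 262.00⁴).
T⁴ − T₀⁴ = 2.16493×10¹² − 4.71200×10⁹ = 2.16022×10¹² K⁴, so P_net = 1.88×10⁵ W.

Net loss ≈ 1.88×10⁵ W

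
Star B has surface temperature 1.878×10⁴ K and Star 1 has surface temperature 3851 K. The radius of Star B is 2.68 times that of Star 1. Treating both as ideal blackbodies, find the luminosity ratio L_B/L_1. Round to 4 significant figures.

L_B/L_1 ≈ 4062

L ∝ R²T⁴, so L_B/L_1 = (R_B/R_1)²(T_B/T_1)⁴ = (2.68)² × (1.878×10⁴/3851)⁴ = 7.1824 × 565.572 = 4062.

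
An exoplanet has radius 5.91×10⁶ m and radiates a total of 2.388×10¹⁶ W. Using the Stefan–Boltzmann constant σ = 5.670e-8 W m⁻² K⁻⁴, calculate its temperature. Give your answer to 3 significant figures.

Surface area A = 4πR² = 4π(5.91×10⁶ m)² = 4.38919×10¹⁴ m².
P = σAT⁴ ⇒ T = (P/(σA))^(1/4) = (2.388×10¹⁶/(5.670×10⁻⁸×4.38919×10¹⁴))^(1/4) = 176 K.

T ≈ 176 K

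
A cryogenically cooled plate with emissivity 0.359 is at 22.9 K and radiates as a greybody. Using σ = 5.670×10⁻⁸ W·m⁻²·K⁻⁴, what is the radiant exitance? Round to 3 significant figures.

Stefan–Boltzmann: I = εσT⁴ = 0.359 × 5.670×10⁻⁸ × (22.9)⁴ = 5.60×10⁻³ W/m².

I ≈ 5.60×10⁻³ W/m²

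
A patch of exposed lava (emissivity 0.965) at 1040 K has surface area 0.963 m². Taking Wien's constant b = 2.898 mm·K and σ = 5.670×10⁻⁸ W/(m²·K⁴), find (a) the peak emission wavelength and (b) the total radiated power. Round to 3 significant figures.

(a) λ_max = b/T = 2.898×10⁻³/1040 = 2.787×10⁻⁶ m = 2.79 μm.
Area A = 0.963 m².
(b) P = εσAT⁴ = 0.965×5.670×10⁻⁸×0.963×(1040)⁴ = 6.16×10⁴ W.

λ_max ≈ 2.79 μm; P ≈ 6.16×10⁴ W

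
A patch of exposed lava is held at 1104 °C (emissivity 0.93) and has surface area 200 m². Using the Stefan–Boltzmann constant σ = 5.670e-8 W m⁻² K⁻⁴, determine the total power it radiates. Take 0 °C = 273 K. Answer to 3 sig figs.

P ≈ 3.79×10⁷ W

T = 1104 °C + 273 = 1377 K.
Area A = 200 m².
P = εσAT⁴ = 0.93 × 5.670×10⁻⁸ × 200 × (1377)⁴ = 3.79×10⁷ W.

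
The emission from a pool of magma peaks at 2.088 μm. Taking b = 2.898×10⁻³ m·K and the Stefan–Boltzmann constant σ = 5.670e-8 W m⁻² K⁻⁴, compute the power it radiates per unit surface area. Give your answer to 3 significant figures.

Wien's law: T = b/λ_max = 2.898×10⁻³/2.088×10⁻⁶ = 1387.93 K.
Then I = σT⁴ = 5.670×10⁻⁸×(1387.93)⁴ = 2.10×10⁵ W/m².

I ≈ 2.10×10⁵ W/m²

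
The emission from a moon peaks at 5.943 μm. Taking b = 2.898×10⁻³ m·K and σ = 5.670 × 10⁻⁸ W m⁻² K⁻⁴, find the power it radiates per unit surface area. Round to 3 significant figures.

Wien's law: T = b/λ_max = 2.898×10⁻³/5.943×10⁻⁶ = 487.633 K.
Then I = σT⁴ = 5.670×10⁻⁸×(487.633)⁴ = 3.21×10³ W/m².

I ≈ 3.21×10³ W/m²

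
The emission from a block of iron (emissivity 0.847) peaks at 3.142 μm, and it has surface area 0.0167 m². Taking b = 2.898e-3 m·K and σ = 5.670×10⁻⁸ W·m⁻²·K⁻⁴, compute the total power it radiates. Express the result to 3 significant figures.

Wien's law: T = b/λ_max = 2.898×10⁻³/3.142×10⁻⁶ = 922.342 K.
Area A = 0.0167 m².
Then P = εσAT⁴ = 0.847×5.670×10⁻⁸×0.0167×(922.342)⁴ = 580 W.

P ≈ 580 W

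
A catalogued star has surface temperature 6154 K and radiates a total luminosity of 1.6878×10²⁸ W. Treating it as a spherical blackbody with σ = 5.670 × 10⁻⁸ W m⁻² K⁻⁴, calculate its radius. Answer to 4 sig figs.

R ≈ 4.064×10⁹ m

L = 4πR²σT⁴ ⇒ R = √(L/(4πσT⁴)).
σT⁴ = 8.13229×10⁷ W/m², so R = √(1.6878×10²⁸/(4π×8.13229×10⁷)) = 4.064×10⁹ m.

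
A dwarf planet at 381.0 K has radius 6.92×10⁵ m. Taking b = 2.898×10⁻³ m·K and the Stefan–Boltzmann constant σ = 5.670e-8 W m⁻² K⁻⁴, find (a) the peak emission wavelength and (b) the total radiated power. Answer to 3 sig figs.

λ_max ≈ 7.61 μm; P ≈ 7.19×10¹⁵ W

(a) λ_max = b/T = 2.898×10⁻³/381.0 = 7.606×10⁻⁶ m = 7.61 μm.
Surface area A = 4πR² = 4π(6.92×10⁵ m)² = 6.01758×10¹² m².
(b) P = σAT⁴ = 5.670×10⁻⁸×6.01758×10¹²×(381.0)⁴ = 7.19×10¹⁵ W.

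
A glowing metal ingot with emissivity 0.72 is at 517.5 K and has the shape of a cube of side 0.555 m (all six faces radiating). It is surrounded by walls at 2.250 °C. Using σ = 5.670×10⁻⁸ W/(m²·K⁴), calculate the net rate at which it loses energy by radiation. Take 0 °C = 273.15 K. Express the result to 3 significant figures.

Surroundings: T = 2.250 °C + 273.15 = 275.400 K.
Area A = 6s² = 6×(0.555 m)² = 1.84815 m².
Net radiated power P_net = εσA(T⁴ − T₀⁴) = 0.72×5.670×10⁻⁸×1.84815×(517.5⁴ − 275.400⁴).
T⁴ − T₀⁴ = 7.17202×10¹⁰ − 5.75249×10⁹ = 6.59677×10¹⁰ K⁴, so P_net = 4.98×10³ W.

Net loss ≈ 4.98×10³ W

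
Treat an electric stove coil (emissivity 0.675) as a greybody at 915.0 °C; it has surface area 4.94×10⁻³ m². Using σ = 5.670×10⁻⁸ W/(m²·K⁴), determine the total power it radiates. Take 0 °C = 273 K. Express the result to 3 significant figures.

T = 915.0 °C + 273 = 1188.0 K.
Area A = 4.94×10⁻³ m².
P = εσAT⁴ = 0.675 × 5.670×10⁻⁸ × 4.94×10⁻³ × (1188.0)⁴ = 377 W.

P ≈ 377 W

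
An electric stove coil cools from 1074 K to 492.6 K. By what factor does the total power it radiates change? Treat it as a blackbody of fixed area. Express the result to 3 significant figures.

P ∝ T⁴, so P₂/P₁ = (T₂/T₁)⁴ = (492.6/1074)⁴ = (0.458659)⁴ = 0.0443.

P₂/P₁ ≈ 0.0443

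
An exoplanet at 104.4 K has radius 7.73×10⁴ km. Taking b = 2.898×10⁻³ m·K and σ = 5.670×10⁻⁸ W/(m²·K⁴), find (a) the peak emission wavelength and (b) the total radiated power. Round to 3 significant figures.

λ_max ≈ 27.8 μm; P ≈ 5.06×10¹⁷ W

(a) λ_max = b/T = 2.898×10⁻³/104.4 = 2.776×10⁻⁵ m = 27.8 μm.
Surface area A = 4πR² = 4π(7.73×10⁷ m)² = 7.50877×10¹⁶ m².
(b) P = σAT⁴ = 5.670×10⁻⁸×7.50877×10¹⁶×(104.4)⁴ = 5.06×10¹⁷ W.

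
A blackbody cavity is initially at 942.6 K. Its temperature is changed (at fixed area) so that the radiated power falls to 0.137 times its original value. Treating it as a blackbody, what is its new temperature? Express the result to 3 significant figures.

T₂ ≈ 573 K

P ∝ T⁴, so T₂/T₁ = (P₂/P₁)^(1/4) = (0.137)^(1/4) = 0.608387.
T₂ = 942.6 × 0.608387 = 573 K.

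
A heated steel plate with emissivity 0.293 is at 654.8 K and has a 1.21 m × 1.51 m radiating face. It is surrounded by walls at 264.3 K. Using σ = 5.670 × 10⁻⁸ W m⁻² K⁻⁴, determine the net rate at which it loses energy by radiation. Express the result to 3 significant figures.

Net loss ≈ 5.43×10³ W

Area A = 1.21 × 1.51 = 1.8271 m².
Net radiated power P_net = εσA(T⁴ − T₀⁴) = 0.293×5.670×10⁻⁸×1.8271×(654.8⁴ − 264.3⁴).
T⁴ − T₀⁴ = 1.83838×10¹¹ − 4.87965×10⁹ = 1.78958×10¹¹ K⁴, so P_net = 5.43×10³ W.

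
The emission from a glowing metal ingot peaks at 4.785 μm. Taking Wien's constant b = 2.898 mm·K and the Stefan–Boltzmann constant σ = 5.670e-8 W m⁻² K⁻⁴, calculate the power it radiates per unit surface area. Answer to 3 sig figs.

I ≈ 7.63×10³ W/m²

Wien's law: T = b/λ_max = 2.898×10⁻³/4.785×10⁻⁶ = 605.643 K.
Then I = σT⁴ = 5.670×10⁻⁸×(605.643)⁴ = 7.63×10³ W/m².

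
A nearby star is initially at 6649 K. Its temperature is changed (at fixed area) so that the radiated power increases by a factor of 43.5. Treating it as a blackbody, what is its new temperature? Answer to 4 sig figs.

P ∝ T⁴, so T₂/T₁ = (P₂/P₁)^(1/4) = (43.5)^(1/4) = 2.56816.
T₂ = 6649 × 2.56816 = 1.708×10⁴ K.

T₂ ≈ 1.708×10⁴ K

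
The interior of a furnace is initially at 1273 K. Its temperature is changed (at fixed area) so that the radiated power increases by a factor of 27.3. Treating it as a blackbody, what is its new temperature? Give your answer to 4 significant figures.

T₂ ≈ 2910 K

P ∝ T⁴, so T₂/T₁ = (P₂/P₁)^(1/4) = (27.3)^(1/4) = 2.28581.
T₂ = 1273 × 2.28581 = 2910 K.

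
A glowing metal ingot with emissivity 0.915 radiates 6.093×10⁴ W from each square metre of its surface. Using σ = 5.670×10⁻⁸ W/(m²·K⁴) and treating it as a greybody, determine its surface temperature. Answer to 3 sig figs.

T ≈ 1.04×10³ K

I = εσT⁴, so T = (I/εσ)^(1/4) = (6.093×10⁴/(0.915×5.670×10⁻⁸))^(1/4) = 1.04×10³ K.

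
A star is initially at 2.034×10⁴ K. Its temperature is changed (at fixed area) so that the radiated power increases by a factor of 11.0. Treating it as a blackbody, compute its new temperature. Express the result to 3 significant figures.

T₂ ≈ 3.70×10⁴ K

P ∝ T⁴, so T₂/T₁ = (P₂/P₁)^(1/4) = (11.0)^(1/4) = 1.82116.
T₂ = 2.034×10⁴ × 1.82116 = 3.70×10⁴ K.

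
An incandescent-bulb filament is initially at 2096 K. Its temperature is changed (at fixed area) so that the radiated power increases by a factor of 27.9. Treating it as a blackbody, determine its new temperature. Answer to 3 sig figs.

T₂ ≈ 4.82×10³ K

P ∝ T⁴, so T₂/T₁ = (P₂/P₁)^(1/4) = (27.9)^(1/4) = 2.29827.
T₂ = 2096 × 2.29827 = 4.82×10³ K.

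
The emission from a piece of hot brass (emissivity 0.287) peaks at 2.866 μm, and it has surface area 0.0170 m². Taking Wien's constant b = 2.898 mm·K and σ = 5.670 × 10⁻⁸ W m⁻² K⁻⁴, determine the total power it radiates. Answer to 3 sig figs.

Wien's law: T = b/λ_max = 2.898×10⁻³/2.866×10⁻⁶ = 1011.17 K.
Area A = 0.0170 m².
Then P = εσAT⁴ = 0.287×5.670×10⁻⁸×0.0170×(1011.17)⁴ = 289 W.

P ≈ 289 W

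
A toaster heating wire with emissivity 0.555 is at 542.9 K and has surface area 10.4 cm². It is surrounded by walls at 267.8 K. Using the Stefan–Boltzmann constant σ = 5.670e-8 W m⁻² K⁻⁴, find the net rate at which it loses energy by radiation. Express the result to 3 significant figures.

Area A = 10.4 cm² = 1.04×10⁻³ m².
Net radiated power P_net = εσA(T⁴ − T₀⁴) = 0.555×5.670×10⁻⁸×1.04×10⁻³×(542.9⁴ − 267.8⁴).
T⁴ − T₀⁴ = 8.68719×10¹⁰ − 5.14331×10⁹ = 8.17286×10¹⁰ K⁴, so P_net = 2.67 W.

Net loss ≈ 2.67 W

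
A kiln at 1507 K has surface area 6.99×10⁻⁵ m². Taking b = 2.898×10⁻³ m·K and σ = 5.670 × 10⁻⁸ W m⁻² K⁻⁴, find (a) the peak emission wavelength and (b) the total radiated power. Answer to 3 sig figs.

λ_max ≈ 1.92×10³ nm; P ≈ 20.4 W

(a) λ_max = b/T = 2.898×10⁻³/1507 = 1.923×10⁻⁶ m = 1.92×10³ nm.
Area A = 6.99×10⁻⁵ m².
(b) P = σAT⁴ = 5.670×10⁻⁸×6.99×10⁻⁵×(1507)⁴ = 20.4 W.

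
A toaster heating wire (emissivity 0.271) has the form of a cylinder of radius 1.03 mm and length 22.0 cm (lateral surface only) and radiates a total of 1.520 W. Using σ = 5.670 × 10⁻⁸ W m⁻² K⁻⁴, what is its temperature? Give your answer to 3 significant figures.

T ≈ 513 K

Lateral area A = 2πrL = 2π×1.03×10⁻³×0.220 = 1.42377×10⁻³ m².
P = εσAT⁴ ⇒ T = (P/(εσA))^(1/4) = (1.520/(0.271×5.670×10⁻⁸×1.42377×10⁻³))^(1/4) = 513 K.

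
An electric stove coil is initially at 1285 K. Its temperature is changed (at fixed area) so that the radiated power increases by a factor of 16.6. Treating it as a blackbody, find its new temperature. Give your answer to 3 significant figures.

P ∝ T⁴, so T₂/T₁ = (P₂/P₁)^(1/4) = (16.6)^(1/4) = 2.01849.
T₂ = 1285 × 2.01849 = 2.59×10³ K.

T₂ ≈ 2.59×10³ K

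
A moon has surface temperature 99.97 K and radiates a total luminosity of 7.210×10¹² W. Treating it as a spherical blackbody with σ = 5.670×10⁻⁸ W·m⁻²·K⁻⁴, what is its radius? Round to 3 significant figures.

R ≈ 3.18×10⁵ m

L = 4πR²σT⁴ ⇒ R = √(L/(4πσT⁴)).
σT⁴ = 5.66320 W/m², so R = √(7.210×10¹²/(4π×5.66320)) = 3.18×10⁵ m.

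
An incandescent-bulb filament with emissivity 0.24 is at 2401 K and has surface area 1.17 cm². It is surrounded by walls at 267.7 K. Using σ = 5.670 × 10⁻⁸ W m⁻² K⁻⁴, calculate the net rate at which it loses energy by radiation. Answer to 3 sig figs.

Net loss ≈ 52.9 W

Area A = 1.17 cm² = 1.17×10⁻⁴ m².
Net radiated power P_net = εσA(T⁴ − T₀⁴) = 0.24×5.670×10⁻⁸×1.17×10⁻⁴×(2401⁴ − 267.7⁴).
T⁴ − T₀⁴ = 3.32329×10¹³ − 5.13563×10⁹ = 3.32278×10¹³ K⁴, so P_net = 52.9 W.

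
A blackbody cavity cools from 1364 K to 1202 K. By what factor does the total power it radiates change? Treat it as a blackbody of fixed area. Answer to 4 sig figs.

P ∝ T⁴, so P₂/P₁ = (T₂/T₁)⁴ = (1202/1364)⁴ = (0.881232)⁴ = 0.6031.

P₂/P₁ ≈ 0.6031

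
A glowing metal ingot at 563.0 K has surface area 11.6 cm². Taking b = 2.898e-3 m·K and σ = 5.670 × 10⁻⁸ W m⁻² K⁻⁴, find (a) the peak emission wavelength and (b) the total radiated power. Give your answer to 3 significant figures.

(a) λ_max = b/T = 2.898×10⁻³/563.0 = 5.147×10⁻⁶ m = 5.15 μm.
Area A = 11.6 cm² = 1.16×10⁻³ m².
(b) P = σAT⁴ = 5.670×10⁻⁸×1.16×10⁻³×(563.0)⁴ = 6.61 W.

λ_max ≈ 5.15 μm; P ≈ 6.61 W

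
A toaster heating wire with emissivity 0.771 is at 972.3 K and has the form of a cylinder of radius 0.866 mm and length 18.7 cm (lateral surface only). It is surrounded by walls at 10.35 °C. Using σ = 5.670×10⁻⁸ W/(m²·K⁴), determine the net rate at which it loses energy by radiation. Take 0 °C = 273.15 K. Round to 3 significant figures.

Surroundings: T = 10.35 °C + 273.15 = 283.50 K.
Lateral area A = 2πrL = 2π×8.66×10⁻⁴×0.187 = 1.01751×10⁻³ m².
Net radiated power P_net = εσA(T⁴ − T₀⁴) = 0.771×5.670×10⁻⁸×1.01751×10⁻³×(972.3⁴ − 283.50⁴).
T⁴ − T₀⁴ = 8.93719×10¹¹ − 6.45970×10⁹ = 8.87259×10¹¹ K⁴, so P_net = 39.5 W.

Net loss ≈ 39.5 W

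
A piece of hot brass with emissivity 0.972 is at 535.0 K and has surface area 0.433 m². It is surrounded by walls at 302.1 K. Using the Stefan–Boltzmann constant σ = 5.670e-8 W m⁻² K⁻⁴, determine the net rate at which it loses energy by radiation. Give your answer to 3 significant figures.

Net loss ≈ 1.76×10³ W

Area A = 0.433 m².
Net radiated power P_net = εσA(T⁴ − T₀⁴) = 0.972×5.670×10⁻⁸×0.433×(535.0⁴ − 302.1⁴).
T⁴ − T₀⁴ = 8.19248×10¹⁰ − 8.32919×10⁹ = 7.35956×10¹⁰ K⁴, so P_net = 1.76×10³ W.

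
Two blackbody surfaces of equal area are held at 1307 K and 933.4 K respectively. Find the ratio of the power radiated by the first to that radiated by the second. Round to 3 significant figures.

With equal areas, P₁/P₂ = (T₁/T₂)⁴ = (1307/933.4)⁴ = 3.84.

P₁/P₂ ≈ 3.84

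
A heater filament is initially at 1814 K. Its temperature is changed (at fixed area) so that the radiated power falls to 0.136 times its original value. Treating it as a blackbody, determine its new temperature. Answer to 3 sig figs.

P ∝ T⁴, so T₂/T₁ = (P₂/P₁)^(1/4) = (0.136)^(1/4) = 0.607274.
T₂ = 1814 × 0.607274 = 1.10×10³ K.

T₂ ≈ 1.10×10³ K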